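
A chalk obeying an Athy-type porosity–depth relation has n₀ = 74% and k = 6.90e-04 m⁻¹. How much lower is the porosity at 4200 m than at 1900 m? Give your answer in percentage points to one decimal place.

15.9 percentage points

Working in km (1 km = 1000 m; k in km⁻¹ = k in m⁻¹ × 1000):
n(1.9) = 0.74·e^(−0.69×1.9) = 0.1995
n(4.2) = 0.74·e^(−0.69×4.2) = 0.0408
Δn = 0.1995 − 0.0408 = 0.1587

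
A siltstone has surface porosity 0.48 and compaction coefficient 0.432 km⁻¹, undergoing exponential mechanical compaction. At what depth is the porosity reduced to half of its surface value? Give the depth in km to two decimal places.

1.60 km

φ/φ₀ = 1/2 ⇒ exp(−k·d) = 1/2 ⇒ d = ln(2) / k
d = 0.6931 / 0.432 = 1.605 km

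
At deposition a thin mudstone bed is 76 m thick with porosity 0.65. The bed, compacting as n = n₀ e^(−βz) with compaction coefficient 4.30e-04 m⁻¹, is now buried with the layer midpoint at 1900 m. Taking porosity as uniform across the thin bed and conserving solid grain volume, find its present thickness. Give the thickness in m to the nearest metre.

37 m

Working in km (1 km = 1000 m; β in km⁻¹ = β in m⁻¹ × 1000):
Porosity at 1.9 km: n = 0.65·exp(−0.43×1.9) = 0.2871
Solid-volume conservation: h(1−n) = h₀(1−n₀) ⇒ h = h₀·(1−n₀)/(1−n)
h = 0.076 × (1 − 0.65)/(1 − 0.2871) = 0.076 × 0.4910 = 0.0373 km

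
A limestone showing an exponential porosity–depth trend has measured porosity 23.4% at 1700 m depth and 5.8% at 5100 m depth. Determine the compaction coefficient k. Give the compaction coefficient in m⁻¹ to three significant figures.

0.000410 m⁻¹

Working in km (1 km = 1000 m; k in km⁻¹ = k in m⁻¹ × 1000):
Athy: φ(z) = φ₀ e^(−kz) ⇒ φ₁/φ₂ = e^{k(z₂−z₁)} ⇒ k = ln(φ₁/φ₂)/(z₂−z₁)
k = ln(0.234/0.058) / (5.1 − 1.7) = ln(4.034) / 3.4 = 1.3949 / 3.4 = 0.4103 km⁻¹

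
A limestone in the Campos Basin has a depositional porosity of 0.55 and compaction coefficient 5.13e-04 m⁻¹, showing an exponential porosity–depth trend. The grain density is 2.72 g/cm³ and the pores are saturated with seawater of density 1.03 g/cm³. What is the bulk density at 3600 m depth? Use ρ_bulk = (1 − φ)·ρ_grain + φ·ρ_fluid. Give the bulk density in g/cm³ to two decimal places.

2.57 g/cm³

Working in km (1 km = 1000 m; β in km⁻¹ = β in m⁻¹ × 1000):
Porosity at depth: n = 0.55·exp(−0.513×3.6) = 0.55×0.1577 = 0.0868
Bulk density: ρ_b = (1−n)ρ_g + n·ρ_f = 0.9132×2.72 + 0.0868×1.03
       = 2.484 + 0.089 = 2.573 g/cm³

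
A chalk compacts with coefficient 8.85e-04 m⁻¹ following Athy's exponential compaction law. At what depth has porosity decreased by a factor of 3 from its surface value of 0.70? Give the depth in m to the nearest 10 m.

1240 m

Working in km (1 km = 1000 m; c in km⁻¹ = c in m⁻¹ × 1000):
phi/phi₀ = 1/3 ⇒ exp(−c·Z) = 1/3 ⇒ Z = ln(3) / c
Z = 1.0986 / 0.885 = 1.241 km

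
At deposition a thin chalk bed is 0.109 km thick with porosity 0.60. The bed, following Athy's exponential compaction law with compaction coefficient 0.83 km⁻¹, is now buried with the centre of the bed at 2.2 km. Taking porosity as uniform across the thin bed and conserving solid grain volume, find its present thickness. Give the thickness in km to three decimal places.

Porosity at 2.2 km: φ = 0.6·exp(−0.83×2.2) = 0.0966
Solid-volume conservation: h(1−φ) = h₀(1−φ₀) ⇒ h = h₀·(1−φ₀)/(1−φ)
h = 0.109 × (1 − 0.6)/(1 − 0.0966) = 0.109 × 0.4428 = 0.0483 km

0.048 km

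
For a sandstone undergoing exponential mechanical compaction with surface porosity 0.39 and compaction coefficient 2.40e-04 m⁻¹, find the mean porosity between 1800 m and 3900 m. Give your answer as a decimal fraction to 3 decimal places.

Working in km (1 km = 1000 m; β in km⁻¹ = β in m⁻¹ × 1000):
⟨phi⟩ = (1/(d₂−d₁)) ∫ phi₀ e^(−βd) dd = phi₀·(e^(−β·d₁) − e^(−β·d₂)) / (β·(d₂−d₁))
e^(−0.24×1.8) = 0.6492; e^(−0.24×3.9) = 0.3922
⟨phi⟩ = 0.39 × (0.6492 − 0.3922) / (0.24 × 2.1) = 0.39 × 0.5100 = 0.1989

0.199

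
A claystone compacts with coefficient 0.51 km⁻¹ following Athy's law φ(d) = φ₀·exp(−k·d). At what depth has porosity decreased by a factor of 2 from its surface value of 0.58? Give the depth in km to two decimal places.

φ/φ₀ = 1/2 ⇒ exp(−k·d) = 1/2 ⇒ d = ln(2) / k
d = 0.6931 / 0.51 = 1.359 km

1.36 km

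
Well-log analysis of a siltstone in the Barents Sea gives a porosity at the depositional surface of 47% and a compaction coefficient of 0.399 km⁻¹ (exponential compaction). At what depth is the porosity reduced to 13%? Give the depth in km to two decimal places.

Invert Athy's law: Z = ln(n₀/n) / c
Z = ln(0.47/0.13) / 0.399 = ln(3.615) / 0.399 = 1.2852 / 0.399 = 3.221 km

3.22 km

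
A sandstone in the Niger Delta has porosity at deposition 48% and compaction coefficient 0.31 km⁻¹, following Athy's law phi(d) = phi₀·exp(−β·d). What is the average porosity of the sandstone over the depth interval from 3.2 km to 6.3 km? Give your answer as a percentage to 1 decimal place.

11.4%

⟨phi⟩ = (1/(d₂−d₁)) ∫ phi₀ e^(−βd) dd = phi₀·(e^(−β·d₁) − e^(−β·d₂)) / (β·(d₂−d₁))
e^(−0.31×3.2) = 0.3708; e^(−0.31×6.3) = 0.1418
⟨phi⟩ = 0.48 × (0.3708 − 0.1418) / (0.31 × 3.1) = 0.48 × 0.2383 = 0.1144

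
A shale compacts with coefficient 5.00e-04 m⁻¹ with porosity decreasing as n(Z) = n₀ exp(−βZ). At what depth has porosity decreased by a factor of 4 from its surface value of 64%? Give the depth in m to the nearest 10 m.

Working in km (1 km = 1000 m; β in km⁻¹ = β in m⁻¹ × 1000):
n/n₀ = 1/4 ⇒ exp(−β·Z) = 1/4 ⇒ Z = ln(4) / β
Z = 1.3863 / 0.5 = 2.773 km

2770 m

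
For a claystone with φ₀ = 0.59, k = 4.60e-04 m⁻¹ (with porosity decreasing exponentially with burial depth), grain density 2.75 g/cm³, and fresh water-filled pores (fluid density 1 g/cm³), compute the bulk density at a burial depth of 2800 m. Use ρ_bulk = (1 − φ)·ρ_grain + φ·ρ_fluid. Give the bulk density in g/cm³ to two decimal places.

Working in km (1 km = 1000 m; k in km⁻¹ = k in m⁻¹ × 1000):
Porosity at depth: φ = 0.59·exp(−0.46×2.8) = 0.59×0.2758 = 0.1627
Bulk density: ρ_b = (1−φ)ρ_g + φ·ρ_f = 0.8373×2.75 + 0.1627×1
       = 2.302 + 0.163 = 2.465 g/cm³

2.47 g/cm³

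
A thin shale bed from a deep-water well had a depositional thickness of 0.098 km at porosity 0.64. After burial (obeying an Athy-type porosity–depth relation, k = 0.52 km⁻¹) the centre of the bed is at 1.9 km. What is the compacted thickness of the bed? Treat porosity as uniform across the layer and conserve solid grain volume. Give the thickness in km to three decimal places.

0.046 km

Porosity at 1.9 km: φ = 0.64·exp(−0.52×1.9) = 0.2383
Solid-volume conservation: h(1−φ) = h₀(1−φ₀) ⇒ h = h₀·(1−φ₀)/(1−φ)
h = 0.098 × (1 − 0.64)/(1 − 0.2383) = 0.098 × 0.4726 = 0.0463 km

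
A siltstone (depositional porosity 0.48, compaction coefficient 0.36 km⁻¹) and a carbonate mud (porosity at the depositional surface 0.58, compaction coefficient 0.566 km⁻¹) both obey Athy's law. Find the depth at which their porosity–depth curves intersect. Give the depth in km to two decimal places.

Set phi₀ₐ e^(−kₐZ) = phi₀ᵦ e^(−kᵦZ) ⇒ ln(phi₀ₐ/phi₀ᵦ) = (kₐ − kᵦ)·Z
Z = ln(0.48/0.58) / (0.36 − 0.566) = -0.1892 / -0.206 = 0.919 km

0.92 km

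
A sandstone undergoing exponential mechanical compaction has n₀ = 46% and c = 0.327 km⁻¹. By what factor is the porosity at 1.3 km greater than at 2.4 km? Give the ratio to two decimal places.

1.43

n(Z₁)/n(Z₂) = e^(−c·Z₁)/e^(−c·Z₂) = e^{c(Z₂−Z₁)}
= exp(0.327 × 1.1) = exp(0.3597) = 1.4329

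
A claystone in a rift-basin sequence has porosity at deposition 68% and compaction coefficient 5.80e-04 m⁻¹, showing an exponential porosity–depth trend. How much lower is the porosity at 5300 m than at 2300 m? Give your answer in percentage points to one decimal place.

Working in km (1 km = 1000 m; k in km⁻¹ = k in m⁻¹ × 1000):
n(2.3) = 0.68·e^(−0.58×2.3) = 0.1791
n(5.3) = 0.68·e^(−0.58×5.3) = 0.0314
Δn = 0.1791 − 0.0314 = 0.1477

14.8 percentage points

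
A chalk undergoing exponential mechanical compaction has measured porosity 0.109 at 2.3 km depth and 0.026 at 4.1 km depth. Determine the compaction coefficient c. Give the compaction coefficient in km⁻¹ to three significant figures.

0.796 km⁻¹

Athy: n(d) = n₀ e^(−cd) ⇒ n₁/n₂ = e^{c(d₂−d₁)} ⇒ c = ln(n₁/n₂)/(d₂−d₁)
c = ln(0.109/0.026) / (4.1 − 2.3) = ln(4.192) / 1.8 = 1.4333 / 1.8 = 0.7963 km⁻¹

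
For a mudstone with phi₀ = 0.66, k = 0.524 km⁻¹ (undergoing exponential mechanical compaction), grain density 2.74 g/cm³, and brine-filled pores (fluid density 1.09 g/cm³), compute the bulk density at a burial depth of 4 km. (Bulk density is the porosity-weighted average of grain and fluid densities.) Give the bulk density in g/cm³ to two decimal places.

Porosity at depth: phi = 0.66·exp(−0.524×4) = 0.66×0.1229 = 0.0811
Bulk density: ρ_b = (1−phi)ρ_g + phi·ρ_f = 0.9189×2.74 + 0.0811×1.09
       = 2.518 + 0.088 = 2.606 g/cm³

2.61 g/cm³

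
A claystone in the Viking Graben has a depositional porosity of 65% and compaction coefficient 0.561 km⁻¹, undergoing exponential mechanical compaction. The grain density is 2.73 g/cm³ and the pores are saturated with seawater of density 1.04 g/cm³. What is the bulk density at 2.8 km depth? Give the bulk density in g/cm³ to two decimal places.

2.50 g/cm³

Porosity at depth: n = 0.65·exp(−0.561×2.8) = 0.65×0.2079 = 0.1351
Bulk density: ρ_b = (1−n)ρ_g + n·ρ_f = 0.8649×2.73 + 0.1351×1.04
       = 2.361 + 0.141 = 2.502 g/cm³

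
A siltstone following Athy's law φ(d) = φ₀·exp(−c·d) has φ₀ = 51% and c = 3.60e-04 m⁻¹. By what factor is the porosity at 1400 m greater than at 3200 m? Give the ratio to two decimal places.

Working in km (1 km = 1000 m; c in km⁻¹ = c in m⁻¹ × 1000):
φ(d₁)/φ(d₂) = e^(−c·d₁)/e^(−c·d₂) = e^{c(d₂−d₁)}
= exp(0.36 × 1.8) = exp(0.648) = 1.9117

1.91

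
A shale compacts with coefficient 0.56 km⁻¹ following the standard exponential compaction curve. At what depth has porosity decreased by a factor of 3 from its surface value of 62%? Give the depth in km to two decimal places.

n/n₀ = 1/3 ⇒ exp(−β·Z) = 1/3 ⇒ Z = ln(3) / β
Z = 1.0986 / 0.56 = 1.962 km

1.96 km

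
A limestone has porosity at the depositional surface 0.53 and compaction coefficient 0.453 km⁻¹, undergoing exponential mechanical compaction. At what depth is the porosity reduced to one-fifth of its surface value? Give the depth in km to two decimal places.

phi/phi₀ = 1/5 ⇒ exp(−β·Z) = 1/5 ⇒ Z = ln(5) / β
Z = 1.6094 / 0.453 = 3.553 km

3.55 km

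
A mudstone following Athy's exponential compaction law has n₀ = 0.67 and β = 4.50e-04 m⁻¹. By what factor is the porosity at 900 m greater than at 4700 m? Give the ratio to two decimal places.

Working in km (1 km = 1000 m; β in km⁻¹ = β in m⁻¹ × 1000):
n(z₁)/n(z₂) = e^(−β·z₁)/e^(−β·z₂) = e^{β(z₂−z₁)}
= exp(0.45 × 3.8) = exp(1.71) = 5.5290

5.53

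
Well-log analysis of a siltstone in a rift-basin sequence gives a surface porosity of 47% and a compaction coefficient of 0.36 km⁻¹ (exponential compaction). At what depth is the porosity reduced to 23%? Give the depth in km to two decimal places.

Invert Athy's law: d = ln(φ₀/φ) / β
d = ln(0.47/0.23) / 0.36 = ln(2.043) / 0.36 = 0.7147 / 0.36 = 1.985 km

1.99 km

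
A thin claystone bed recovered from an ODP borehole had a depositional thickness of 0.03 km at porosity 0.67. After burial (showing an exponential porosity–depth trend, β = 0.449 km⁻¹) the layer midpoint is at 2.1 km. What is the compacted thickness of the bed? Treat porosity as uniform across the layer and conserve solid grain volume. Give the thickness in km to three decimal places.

Porosity at 2.1 km: n = 0.67·exp(−0.449×2.1) = 0.2610
Solid-volume conservation: h(1−n) = h₀(1−n₀) ⇒ h = h₀·(1−n₀)/(1−n)
h = 0.03 × (1 − 0.67)/(1 − 0.2610) = 0.03 × 0.4465 = 0.0134 km

0.013 km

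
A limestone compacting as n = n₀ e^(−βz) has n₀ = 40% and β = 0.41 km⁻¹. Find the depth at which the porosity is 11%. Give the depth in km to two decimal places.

3.15 km

Invert Athy's law: z = ln(n₀/n) / β
z = ln(0.4/0.11) / 0.41 = ln(3.636) / 0.41 = 1.2910 / 0.41 = 3.149 km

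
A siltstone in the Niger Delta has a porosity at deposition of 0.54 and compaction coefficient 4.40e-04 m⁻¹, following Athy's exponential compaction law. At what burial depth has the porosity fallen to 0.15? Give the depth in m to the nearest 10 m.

Working in km (1 km = 1000 m; β in km⁻¹ = β in m⁻¹ × 1000):
Invert Athy's law: z = ln(φ₀/φ) / β
z = ln(0.54/0.15) / 0.44 = ln(3.6) / 0.44 = 1.2809 / 0.44 = 2.911 km

2910 m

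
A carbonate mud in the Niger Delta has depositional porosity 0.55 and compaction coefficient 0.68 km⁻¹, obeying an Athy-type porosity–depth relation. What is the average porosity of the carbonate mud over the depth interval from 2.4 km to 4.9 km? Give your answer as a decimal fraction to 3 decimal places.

⟨n⟩ = (1/(Z₂−Z₁)) ∫ n₀ e^(−cZ) dZ = n₀·(e^(−c·Z₁) − e^(−c·Z₂)) / (c·(Z₂−Z₁))
e^(−0.68×2.4) = 0.1955; e^(−0.68×4.9) = 0.0357
⟨n⟩ = 0.55 × (0.1955 − 0.0357) / (0.68 × 2.5) = 0.55 × 0.0940 = 0.0517

0.052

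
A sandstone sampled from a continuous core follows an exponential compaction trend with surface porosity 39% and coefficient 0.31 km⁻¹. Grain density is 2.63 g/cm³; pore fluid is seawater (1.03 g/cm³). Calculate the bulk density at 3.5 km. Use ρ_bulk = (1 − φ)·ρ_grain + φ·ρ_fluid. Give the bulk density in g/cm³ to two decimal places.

2.42 g/cm³

Porosity at depth: φ = 0.39·exp(−0.31×3.5) = 0.39×0.3379 = 0.1318
Bulk density: ρ_b = (1−φ)ρ_g + φ·ρ_f = 0.8682×2.63 + 0.1318×1.03
       = 2.283 + 0.136 = 2.419 g/cm³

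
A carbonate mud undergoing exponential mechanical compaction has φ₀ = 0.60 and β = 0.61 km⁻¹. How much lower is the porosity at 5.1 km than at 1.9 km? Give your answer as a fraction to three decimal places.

φ(1.9) = 0.6·e^(−0.61×1.9) = 0.1883
φ(5.1) = 0.6·e^(−0.61×5.1) = 0.0267
Δφ = 0.1883 − 0.0267 = 0.1615

0.162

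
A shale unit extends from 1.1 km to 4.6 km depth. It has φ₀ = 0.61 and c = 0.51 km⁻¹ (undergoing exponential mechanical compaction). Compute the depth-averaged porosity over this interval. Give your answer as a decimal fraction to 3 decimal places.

⟨φ⟩ = (1/(d₂−d₁)) ∫ φ₀ e^(−cd) dd = φ₀·(e^(−c·d₁) − e^(−c·d₂)) / (c·(d₂−d₁))
e^(−0.51×1.1) = 0.5706; e^(−0.51×4.6) = 0.0958
⟨φ⟩ = 0.61 × (0.5706 − 0.0958) / (0.51 × 3.5) = 0.61 × 0.2660 = 0.1623

0.162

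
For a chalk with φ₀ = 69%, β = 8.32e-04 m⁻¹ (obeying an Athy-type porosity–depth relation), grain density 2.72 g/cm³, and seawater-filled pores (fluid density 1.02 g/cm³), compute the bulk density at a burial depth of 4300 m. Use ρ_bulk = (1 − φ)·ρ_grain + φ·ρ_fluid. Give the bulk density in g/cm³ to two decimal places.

Working in km (1 km = 1000 m; β in km⁻¹ = β in m⁻¹ × 1000):
Porosity at depth: φ = 0.69·exp(−0.832×4.3) = 0.69×0.0279 = 0.0193
Bulk density: ρ_b = (1−φ)ρ_g + φ·ρ_f = 0.9807×2.72 + 0.0193×1.02
       = 2.668 + 0.020 = 2.687 g/cm³

2.69 g/cm³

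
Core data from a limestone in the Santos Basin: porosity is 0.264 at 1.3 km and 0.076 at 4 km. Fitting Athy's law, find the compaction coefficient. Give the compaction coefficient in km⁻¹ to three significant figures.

Athy: φ(Z) = φ₀ e^(−cZ) ⇒ φ₁/φ₂ = e^{c(Z₂−Z₁)} ⇒ c = ln(φ₁/φ₂)/(Z₂−Z₁)
c = ln(0.264/0.076) / (4 − 1.3) = ln(3.474) / 2.7 = 1.2452 / 2.7 = 0.4612 km⁻¹

0.461 km⁻¹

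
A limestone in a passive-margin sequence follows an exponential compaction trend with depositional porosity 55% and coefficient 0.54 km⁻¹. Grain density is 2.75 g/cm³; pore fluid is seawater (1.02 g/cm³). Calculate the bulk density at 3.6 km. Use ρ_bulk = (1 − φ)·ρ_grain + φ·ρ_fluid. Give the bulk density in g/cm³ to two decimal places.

Porosity at depth: phi = 0.55·exp(−0.54×3.6) = 0.55×0.1431 = 0.0787
Bulk density: ρ_b = (1−phi)ρ_g + phi·ρ_f = 0.9213×2.75 + 0.0787×1.02
       = 2.534 + 0.080 = 2.614 g/cm³

2.61 g/cm³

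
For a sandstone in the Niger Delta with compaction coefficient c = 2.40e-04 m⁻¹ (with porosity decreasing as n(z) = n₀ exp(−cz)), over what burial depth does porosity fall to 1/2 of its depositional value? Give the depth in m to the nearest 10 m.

2890 m

Working in km (1 km = 1000 m; c in km⁻¹ = c in m⁻¹ × 1000):
n/n₀ = 1/2 ⇒ exp(−c·z) = 1/2 ⇒ z = ln(2) / c
z = 0.6931 / 0.24 = 2.888 km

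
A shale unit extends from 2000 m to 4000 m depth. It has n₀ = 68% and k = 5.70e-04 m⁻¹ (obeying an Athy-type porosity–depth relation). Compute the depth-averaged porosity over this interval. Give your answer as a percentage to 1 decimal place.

13.0%

Working in km (1 km = 1000 m; k in km⁻¹ = k in m⁻¹ × 1000):
⟨n⟩ = (1/(Z₂−Z₁)) ∫ n₀ e^(−kZ) dZ = n₀·(e^(−k·Z₁) − e^(−k·Z₂)) / (k·(Z₂−Z₁))
e^(−0.57×2) = 0.3198; e^(−0.57×4) = 0.1023
⟨n⟩ = 0.68 × (0.3198 − 0.1023) / (0.57 × 2) = 0.68 × 0.1908 = 0.1298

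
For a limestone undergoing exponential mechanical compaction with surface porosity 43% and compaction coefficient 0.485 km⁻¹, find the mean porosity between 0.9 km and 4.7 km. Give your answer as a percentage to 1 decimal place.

12.7%

⟨n⟩ = (1/(Z₂−Z₁)) ∫ n₀ e^(−βZ) dZ = n₀·(e^(−β·Z₁) − e^(−β·Z₂)) / (β·(Z₂−Z₁))
e^(−0.485×0.9) = 0.6463; e^(−0.485×4.7) = 0.1023
⟨n⟩ = 0.43 × (0.6463 − 0.1023) / (0.485 × 3.8) = 0.43 × 0.2951 = 0.1269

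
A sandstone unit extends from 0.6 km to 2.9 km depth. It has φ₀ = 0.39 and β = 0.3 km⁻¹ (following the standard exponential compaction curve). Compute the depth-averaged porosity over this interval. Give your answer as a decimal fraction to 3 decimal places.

⟨φ⟩ = (1/(d₂−d₁)) ∫ φ₀ e^(−βd) dd = φ₀·(e^(−β·d₁) − e^(−β·d₂)) / (β·(d₂−d₁))
e^(−0.3×0.6) = 0.8353; e^(−0.3×2.9) = 0.4190
⟨φ⟩ = 0.39 × (0.8353 − 0.4190) / (0.3 × 2.3) = 0.39 × 0.6034 = 0.2353

0.235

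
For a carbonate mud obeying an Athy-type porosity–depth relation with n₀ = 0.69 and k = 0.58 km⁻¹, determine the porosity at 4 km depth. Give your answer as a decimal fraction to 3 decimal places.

n = n₀·exp(−k·d) = 0.69 × exp(−0.58 × 4) = 0.69 × exp(−2.32)
  = 0.69 × 0.0983 = 0.0678

0.068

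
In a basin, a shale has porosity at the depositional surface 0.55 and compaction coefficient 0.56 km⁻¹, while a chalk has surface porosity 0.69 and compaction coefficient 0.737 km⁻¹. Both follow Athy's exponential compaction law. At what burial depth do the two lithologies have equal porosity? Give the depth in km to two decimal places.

Set n₀ₐ e^(−βₐZ) = n₀ᵦ e^(−βᵦZ) ⇒ ln(n₀ₐ/n₀ᵦ) = (βₐ − βᵦ)·Z
Z = ln(0.55/0.69) / (0.56 − 0.737) = -0.2268 / -0.177 = 1.281 km

1.28 km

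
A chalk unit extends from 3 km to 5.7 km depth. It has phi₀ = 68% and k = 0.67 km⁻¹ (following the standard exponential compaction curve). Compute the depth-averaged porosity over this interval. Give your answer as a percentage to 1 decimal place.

⟨phi⟩ = (1/(Z₂−Z₁)) ∫ phi₀ e^(−kZ) dZ = phi₀·(e^(−k·Z₁) − e^(−k·Z₂)) / (k·(Z₂−Z₁))
e^(−0.67×3) = 0.1340; e^(−0.67×5.7) = 0.0219
⟨phi⟩ = 0.68 × (0.1340 − 0.0219) / (0.67 × 2.7) = 0.68 × 0.0619 = 0.0421

4.2%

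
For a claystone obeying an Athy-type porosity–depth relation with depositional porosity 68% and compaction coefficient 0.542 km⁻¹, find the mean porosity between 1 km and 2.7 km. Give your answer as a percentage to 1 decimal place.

⟨φ⟩ = (1/(Z₂−Z₁)) ∫ φ₀ e^(−cZ) dZ = φ₀·(e^(−c·Z₁) − e^(−c·Z₂)) / (c·(Z₂−Z₁))
e^(−0.542×1) = 0.5816; e^(−0.542×2.7) = 0.2314
⟨φ⟩ = 0.68 × (0.5816 − 0.2314) / (0.542 × 1.7) = 0.68 × 0.3800 = 0.2584

25.8%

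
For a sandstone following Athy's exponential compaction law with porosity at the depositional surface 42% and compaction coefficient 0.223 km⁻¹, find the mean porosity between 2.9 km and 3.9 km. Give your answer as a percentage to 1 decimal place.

19.7%

⟨n⟩ = (1/(Z₂−Z₁)) ∫ n₀ e^(−kZ) dZ = n₀·(e^(−k·Z₁) − e^(−k·Z₂)) / (k·(Z₂−Z₁))
e^(−0.223×2.9) = 0.5238; e^(−0.223×3.9) = 0.4191
⟨n⟩ = 0.42 × (0.5238 − 0.4191) / (0.223 × 1) = 0.42 × 0.4695 = 0.1972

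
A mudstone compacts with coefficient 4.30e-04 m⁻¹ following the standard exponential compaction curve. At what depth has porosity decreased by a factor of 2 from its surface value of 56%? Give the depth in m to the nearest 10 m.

1610 m

Working in km (1 km = 1000 m; k in km⁻¹ = k in m⁻¹ × 1000):
n/n₀ = 1/2 ⇒ exp(−k·z) = 1/2 ⇒ z = ln(2) / k
z = 0.6931 / 0.43 = 1.612 km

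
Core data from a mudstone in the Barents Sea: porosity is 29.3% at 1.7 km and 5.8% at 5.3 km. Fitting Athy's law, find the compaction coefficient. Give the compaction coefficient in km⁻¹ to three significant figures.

Athy: φ(Z) = φ₀ e^(−kZ) ⇒ φ₁/φ₂ = e^{k(Z₂−Z₁)} ⇒ k = ln(φ₁/φ₂)/(Z₂−Z₁)
k = ln(0.293/0.058) / (5.3 − 1.7) = ln(5.052) / 3.6 = 1.6197 / 3.6 = 0.4499 km⁻¹

0.450 km⁻¹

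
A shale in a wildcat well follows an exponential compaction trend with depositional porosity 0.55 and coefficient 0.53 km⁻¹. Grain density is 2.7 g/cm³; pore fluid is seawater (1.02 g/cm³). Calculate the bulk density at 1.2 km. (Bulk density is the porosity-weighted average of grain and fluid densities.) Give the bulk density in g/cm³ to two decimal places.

Porosity at depth: n = 0.55·exp(−0.53×1.2) = 0.55×0.5294 = 0.2912
Bulk density: ρ_b = (1−n)ρ_g + n·ρ_f = 0.7088×2.7 + 0.2912×1.02
       = 1.914 + 0.297 = 2.211 g/cm³

2.21 g/cm³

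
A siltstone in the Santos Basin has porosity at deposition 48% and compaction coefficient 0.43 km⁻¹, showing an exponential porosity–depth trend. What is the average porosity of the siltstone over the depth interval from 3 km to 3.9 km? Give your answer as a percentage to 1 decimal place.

11.0%

⟨φ⟩ = (1/(Z₂−Z₁)) ∫ φ₀ e^(−kZ) dZ = φ₀·(e^(−k·Z₁) − e^(−k·Z₂)) / (k·(Z₂−Z₁))
e^(−0.43×3) = 0.2753; e^(−0.43×3.9) = 0.1869
⟨φ⟩ = 0.48 × (0.2753 − 0.1869) / (0.43 × 0.9) = 0.48 × 0.2283 = 0.1096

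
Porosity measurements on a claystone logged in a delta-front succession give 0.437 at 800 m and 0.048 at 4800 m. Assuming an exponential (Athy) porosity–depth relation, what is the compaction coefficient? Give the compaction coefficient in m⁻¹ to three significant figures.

0.000552 m⁻¹

Working in km (1 km = 1000 m; c in km⁻¹ = c in m⁻¹ × 1000):
Athy: phi(d) = phi₀ e^(−cd) ⇒ phi₁/phi₂ = e^{c(d₂−d₁)} ⇒ c = ln(phi₁/phi₂)/(d₂−d₁)
c = ln(0.437/0.048) / (4.8 − 0.8) = ln(9.104) / 4 = 2.2087 / 4 = 0.5522 km⁻¹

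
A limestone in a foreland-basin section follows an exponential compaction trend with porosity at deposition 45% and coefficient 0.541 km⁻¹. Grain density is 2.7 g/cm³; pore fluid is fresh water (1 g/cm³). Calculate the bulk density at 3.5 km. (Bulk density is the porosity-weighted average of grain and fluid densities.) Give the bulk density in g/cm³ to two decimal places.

Porosity at depth: φ = 0.45·exp(−0.541×3.5) = 0.45×0.1505 = 0.0677
Bulk density: ρ_b = (1−φ)ρ_g + φ·ρ_f = 0.9323×2.7 + 0.0677×1
       = 2.517 + 0.068 = 2.585 g/cm³

2.58 g/cm³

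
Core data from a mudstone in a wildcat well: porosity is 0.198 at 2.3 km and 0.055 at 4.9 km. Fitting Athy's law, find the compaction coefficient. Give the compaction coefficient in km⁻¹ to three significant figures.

0.493 km⁻¹

Athy: n(z) = n₀ e^(−βz) ⇒ n₁/n₂ = e^{β(z₂−z₁)} ⇒ β = ln(n₁/n₂)/(z₂−z₁)
β = ln(0.198/0.055) / (4.9 − 2.3) = ln(3.6) / 2.6 = 1.2809 / 2.6 = 0.4927 km⁻¹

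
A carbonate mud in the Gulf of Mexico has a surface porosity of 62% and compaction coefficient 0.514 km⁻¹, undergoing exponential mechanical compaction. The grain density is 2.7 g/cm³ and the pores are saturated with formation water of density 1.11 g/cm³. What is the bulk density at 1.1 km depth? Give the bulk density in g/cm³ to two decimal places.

Porosity at depth: n = 0.62·exp(−0.514×1.1) = 0.62×0.5681 = 0.3522
Bulk density: ρ_b = (1−n)ρ_g + n·ρ_f = 0.6478×2.7 + 0.3522×1.11
       = 1.749 + 0.391 = 2.140 g/cm³

2.14 g/cm³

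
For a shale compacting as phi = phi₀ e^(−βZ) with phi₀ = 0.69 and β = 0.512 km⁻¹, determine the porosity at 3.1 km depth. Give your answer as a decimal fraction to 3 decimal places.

0.141

phi = phi₀·exp(−β·Z) = 0.69 × exp(−0.512 × 3.1) = 0.69 × exp(−1.587)
  = 0.69 × 0.2045 = 0.1411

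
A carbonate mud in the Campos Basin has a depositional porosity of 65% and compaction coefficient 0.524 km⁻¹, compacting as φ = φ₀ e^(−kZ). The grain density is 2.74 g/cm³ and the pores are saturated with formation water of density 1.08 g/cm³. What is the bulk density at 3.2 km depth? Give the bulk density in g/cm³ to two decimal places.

Porosity at depth: φ = 0.65·exp(−0.524×3.2) = 0.65×0.1870 = 0.1215
Bulk density: ρ_b = (1−φ)ρ_g + φ·ρ_f = 0.8785×2.74 + 0.1215×1.08
       = 2.407 + 0.131 = 2.538 g/cm³

2.54 g/cm³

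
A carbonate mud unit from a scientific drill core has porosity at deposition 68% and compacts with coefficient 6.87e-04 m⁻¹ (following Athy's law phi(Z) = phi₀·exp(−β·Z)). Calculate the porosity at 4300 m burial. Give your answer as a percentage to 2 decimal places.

Working in km (1 km = 1000 m; β in km⁻¹ = β in m⁻¹ × 1000):
phi = phi₀·exp(−β·Z) = 0.68 × exp(−0.687 × 4.3) = 0.68 × exp(−2.954)
  = 0.68 × 0.0521 = 0.0354

3.54%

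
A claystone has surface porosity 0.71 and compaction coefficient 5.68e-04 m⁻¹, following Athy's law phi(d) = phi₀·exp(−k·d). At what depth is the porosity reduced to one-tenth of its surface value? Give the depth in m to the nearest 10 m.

Working in km (1 km = 1000 m; k in km⁻¹ = k in m⁻¹ × 1000):
phi/phi₀ = 1/10 ⇒ exp(−k·d) = 1/10 ⇒ d = ln(10) / k
d = 2.3026 / 0.568 = 4.054 km

4050 m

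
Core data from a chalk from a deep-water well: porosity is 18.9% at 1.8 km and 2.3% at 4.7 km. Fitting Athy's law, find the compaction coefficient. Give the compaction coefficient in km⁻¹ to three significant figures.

Athy: phi(Z) = phi₀ e^(−cZ) ⇒ phi₁/phi₂ = e^{c(Z₂−Z₁)} ⇒ c = ln(phi₁/phi₂)/(Z₂−Z₁)
c = ln(0.189/0.023) / (4.7 − 1.8) = ln(8.217) / 2.9 = 2.1063 / 2.9 = 0.7263 km⁻¹

0.726 km⁻¹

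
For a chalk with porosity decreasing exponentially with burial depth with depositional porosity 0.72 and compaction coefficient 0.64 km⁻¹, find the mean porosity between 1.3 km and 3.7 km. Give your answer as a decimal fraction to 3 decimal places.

⟨φ⟩ = (1/(Z₂−Z₁)) ∫ φ₀ e^(−βZ) dZ = φ₀·(e^(−β·Z₁) − e^(−β·Z₂)) / (β·(Z₂−Z₁))
e^(−0.64×1.3) = 0.4352; e^(−0.64×3.7) = 0.0937
⟨φ⟩ = 0.72 × (0.4352 − 0.0937) / (0.64 × 2.4) = 0.72 × 0.2223 = 0.1601

0.160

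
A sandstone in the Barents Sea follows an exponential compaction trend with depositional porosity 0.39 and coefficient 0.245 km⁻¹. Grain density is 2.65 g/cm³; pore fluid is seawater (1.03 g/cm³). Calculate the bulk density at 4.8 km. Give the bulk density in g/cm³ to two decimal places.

Porosity at depth: φ = 0.39·exp(−0.245×4.8) = 0.39×0.3085 = 0.1203
Bulk density: ρ_b = (1−φ)ρ_g + φ·ρ_f = 0.8797×2.65 + 0.1203×1.03
       = 2.331 + 0.124 = 2.455 g/cm³

2.46 g/cm³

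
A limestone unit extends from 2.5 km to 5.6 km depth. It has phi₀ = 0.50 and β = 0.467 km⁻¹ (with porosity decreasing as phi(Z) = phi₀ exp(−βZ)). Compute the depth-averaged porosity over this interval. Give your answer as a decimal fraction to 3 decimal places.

0.082

⟨phi⟩ = (1/(Z₂−Z₁)) ∫ phi₀ e^(−βZ) dZ = phi₀·(e^(−β·Z₁) − e^(−β·Z₂)) / (β·(Z₂−Z₁))
e^(−0.467×2.5) = 0.3111; e^(−0.467×5.6) = 0.0732
⟨phi⟩ = 0.5 × (0.3111 − 0.0732) / (0.467 × 3.1) = 0.5 × 0.1644 = 0.0822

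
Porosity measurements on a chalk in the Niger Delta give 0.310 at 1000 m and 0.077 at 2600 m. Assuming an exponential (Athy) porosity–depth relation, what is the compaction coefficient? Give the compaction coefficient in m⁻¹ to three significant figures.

0.000870 m⁻¹

Working in km (1 km = 1000 m; β in km⁻¹ = β in m⁻¹ × 1000):
Athy: φ(z) = φ₀ e^(−βz) ⇒ φ₁/φ₂ = e^{β(z₂−z₁)} ⇒ β = ln(φ₁/φ₂)/(z₂−z₁)
β = ln(0.31/0.077) / (2.6 − 1) = ln(4.026) / 1.6 = 1.3928 / 1.6 = 0.8705 km⁻¹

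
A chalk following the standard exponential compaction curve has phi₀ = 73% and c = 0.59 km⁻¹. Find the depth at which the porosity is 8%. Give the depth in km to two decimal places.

Invert Athy's law: Z = ln(phi₀/phi) / c
Z = ln(0.73/0.08) / 0.59 = ln(9.125) / 0.59 = 2.2110 / 0.59 = 3.747 km

3.75 km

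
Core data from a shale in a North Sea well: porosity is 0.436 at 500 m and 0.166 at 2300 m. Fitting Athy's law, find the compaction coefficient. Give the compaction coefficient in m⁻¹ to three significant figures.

Working in km (1 km = 1000 m; β in km⁻¹ = β in m⁻¹ × 1000):
Athy: φ(Z) = φ₀ e^(−βZ) ⇒ φ₁/φ₂ = e^{β(Z₂−Z₁)} ⇒ β = ln(φ₁/φ₂)/(Z₂−Z₁)
β = ln(0.436/0.166) / (2.3 − 0.5) = ln(2.627) / 1.8 = 0.9657 / 1.8 = 0.5365 km⁻¹

0.000536 m⁻¹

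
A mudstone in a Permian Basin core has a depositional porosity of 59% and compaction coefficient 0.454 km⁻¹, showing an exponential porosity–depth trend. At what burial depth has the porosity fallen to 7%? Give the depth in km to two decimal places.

4.70 km

Invert Athy's law: Z = ln(phi₀/phi) / k
Z = ln(0.59/0.07) / 0.454 = ln(8.429) / 0.454 = 2.1316 / 0.454 = 4.695 km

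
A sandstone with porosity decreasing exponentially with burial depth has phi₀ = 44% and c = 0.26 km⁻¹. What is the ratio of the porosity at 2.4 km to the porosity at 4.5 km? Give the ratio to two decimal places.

phi(d₁)/phi(d₂) = e^(−c·d₁)/e^(−c·d₂) = e^{c(d₂−d₁)}
= exp(0.26 × 2.1) = exp(0.546) = 1.7263

1.73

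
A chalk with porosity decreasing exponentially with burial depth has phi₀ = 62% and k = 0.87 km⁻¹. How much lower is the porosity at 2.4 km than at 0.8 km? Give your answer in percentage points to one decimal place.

phi(0.8) = 0.62·e^(−0.87×0.8) = 0.3091
phi(2.4) = 0.62·e^(−0.87×2.4) = 0.0768
Δphi = 0.3091 − 0.0768 = 0.2323

23.2 percentage points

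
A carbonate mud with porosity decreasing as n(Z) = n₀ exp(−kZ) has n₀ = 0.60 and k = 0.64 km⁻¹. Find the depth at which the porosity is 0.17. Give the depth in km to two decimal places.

Invert Athy's law: Z = ln(n₀/n) / k
Z = ln(0.6/0.17) / 0.64 = ln(3.529) / 0.64 = 1.2611 / 0.64 = 1.971 km

1.97 km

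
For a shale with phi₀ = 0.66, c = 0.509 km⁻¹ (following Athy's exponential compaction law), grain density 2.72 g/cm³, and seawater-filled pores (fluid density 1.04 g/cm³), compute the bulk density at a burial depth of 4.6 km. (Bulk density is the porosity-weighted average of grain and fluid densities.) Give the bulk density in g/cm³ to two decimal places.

2.61 g/cm³

Porosity at depth: phi = 0.66·exp(−0.509×4.6) = 0.66×0.0962 = 0.0635
Bulk density: ρ_b = (1−phi)ρ_g + phi·ρ_f = 0.9365×2.72 + 0.0635×1.04
       = 2.547 + 0.066 = 2.613 g/cm³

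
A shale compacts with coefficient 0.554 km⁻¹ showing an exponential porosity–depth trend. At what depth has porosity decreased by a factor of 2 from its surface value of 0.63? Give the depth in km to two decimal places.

1.25 km

phi/phi₀ = 1/2 ⇒ exp(−k·z) = 1/2 ⇒ z = ln(2) / k
z = 0.6931 / 0.554 = 1.251 km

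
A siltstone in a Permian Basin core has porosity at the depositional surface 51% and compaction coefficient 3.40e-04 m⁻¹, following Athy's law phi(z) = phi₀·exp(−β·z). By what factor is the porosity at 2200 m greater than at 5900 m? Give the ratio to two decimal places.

Working in km (1 km = 1000 m; β in km⁻¹ = β in m⁻¹ × 1000):
phi(z₁)/phi(z₂) = e^(−β·z₁)/e^(−β·z₂) = e^{β(z₂−z₁)}
= exp(0.34 × 3.7) = exp(1.258) = 3.5184

3.52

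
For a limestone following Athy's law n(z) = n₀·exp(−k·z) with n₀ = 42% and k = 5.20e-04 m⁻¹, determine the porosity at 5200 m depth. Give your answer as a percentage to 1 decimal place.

2.8%

Working in km (1 km = 1000 m; k in km⁻¹ = k in m⁻¹ × 1000):
n = n₀·exp(−k·z) = 0.42 × exp(−0.52 × 5.2) = 0.42 × exp(−2.704)
  = 0.42 × 0.0669 = 0.0281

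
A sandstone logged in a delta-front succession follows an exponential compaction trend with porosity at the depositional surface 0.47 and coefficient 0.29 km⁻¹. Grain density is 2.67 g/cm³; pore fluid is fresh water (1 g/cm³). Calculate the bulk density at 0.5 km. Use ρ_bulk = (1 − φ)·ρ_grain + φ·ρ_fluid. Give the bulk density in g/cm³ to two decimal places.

1.99 g/cm³

Porosity at depth: φ = 0.47·exp(−0.29×0.5) = 0.47×0.8650 = 0.4066
Bulk density: ρ_b = (1−φ)ρ_g + φ·ρ_f = 0.5934×2.67 + 0.4066×1
       = 1.584 + 0.407 = 1.991 g/cm³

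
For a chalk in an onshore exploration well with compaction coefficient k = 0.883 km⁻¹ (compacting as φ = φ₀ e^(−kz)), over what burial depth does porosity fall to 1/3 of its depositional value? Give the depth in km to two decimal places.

φ/φ₀ = 1/3 ⇒ exp(−k·z) = 1/3 ⇒ z = ln(3) / k
z = 1.0986 / 0.883 = 1.244 km

1.24 km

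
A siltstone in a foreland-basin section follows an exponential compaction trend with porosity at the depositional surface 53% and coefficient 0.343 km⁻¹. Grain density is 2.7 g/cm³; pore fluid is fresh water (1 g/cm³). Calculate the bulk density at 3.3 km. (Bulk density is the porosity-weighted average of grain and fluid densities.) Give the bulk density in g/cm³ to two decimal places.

2.41 g/cm³

Porosity at depth: phi = 0.53·exp(−0.343×3.3) = 0.53×0.3224 = 0.1709
Bulk density: ρ_b = (1−phi)ρ_g + phi·ρ_f = 0.8291×2.7 + 0.1709×1
       = 2.239 + 0.171 = 2.409 g/cm³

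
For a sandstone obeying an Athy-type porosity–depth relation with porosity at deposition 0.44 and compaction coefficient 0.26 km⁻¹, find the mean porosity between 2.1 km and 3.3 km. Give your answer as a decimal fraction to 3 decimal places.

0.219

⟨n⟩ = (1/(Z₂−Z₁)) ∫ n₀ e^(−βZ) dZ = n₀·(e^(−β·Z₁) − e^(−β·Z₂)) / (β·(Z₂−Z₁))
e^(−0.26×2.1) = 0.5793; e^(−0.26×3.3) = 0.4240
⟨n⟩ = 0.44 × (0.5793 − 0.4240) / (0.26 × 1.2) = 0.44 × 0.4976 = 0.2189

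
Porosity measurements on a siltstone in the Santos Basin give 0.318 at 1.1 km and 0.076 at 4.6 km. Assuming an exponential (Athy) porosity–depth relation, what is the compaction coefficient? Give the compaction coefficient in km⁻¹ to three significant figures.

0.409 km⁻¹

Athy: phi(Z) = phi₀ e^(−cZ) ⇒ phi₁/phi₂ = e^{c(Z₂−Z₁)} ⇒ c = ln(phi₁/phi₂)/(Z₂−Z₁)
c = ln(0.318/0.076) / (4.6 − 1.1) = ln(4.184) / 3.5 = 1.4313 / 3.5 = 0.4089 km⁻¹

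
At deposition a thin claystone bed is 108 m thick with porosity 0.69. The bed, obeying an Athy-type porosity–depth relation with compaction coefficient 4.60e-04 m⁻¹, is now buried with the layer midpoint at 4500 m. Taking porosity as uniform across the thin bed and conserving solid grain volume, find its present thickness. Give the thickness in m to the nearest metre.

37 m

Working in km (1 km = 1000 m; k in km⁻¹ = k in m⁻¹ × 1000):
Porosity at 4.5 km: n = 0.69·exp(−0.46×4.5) = 0.0871
Solid-volume conservation: h(1−n) = h₀(1−n₀) ⇒ h = h₀·(1−n₀)/(1−n)
h = 0.108 × (1 − 0.69)/(1 − 0.0871) = 0.108 × 0.3396 = 0.0367 km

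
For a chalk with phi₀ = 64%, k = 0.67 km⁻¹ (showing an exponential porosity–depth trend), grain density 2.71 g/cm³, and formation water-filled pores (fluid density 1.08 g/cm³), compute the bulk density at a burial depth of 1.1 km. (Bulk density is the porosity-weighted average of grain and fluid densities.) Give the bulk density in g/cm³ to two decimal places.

2.21 g/cm³

Porosity at depth: phi = 0.64·exp(−0.67×1.1) = 0.64×0.4785 = 0.3063
Bulk density: ρ_b = (1−phi)ρ_g + phi·ρ_f = 0.6937×2.71 + 0.3063×1.08
       = 1.880 + 0.331 = 2.211 g/cm³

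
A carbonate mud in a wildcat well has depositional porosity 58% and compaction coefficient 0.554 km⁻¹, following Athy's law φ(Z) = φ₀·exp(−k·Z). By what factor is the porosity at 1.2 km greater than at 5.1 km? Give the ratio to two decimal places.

φ(Z₁)/φ(Z₂) = e^(−k·Z₁)/e^(−k·Z₂) = e^{k(Z₂−Z₁)}
= exp(0.554 × 3.9) = exp(2.161) = 8.6763

8.68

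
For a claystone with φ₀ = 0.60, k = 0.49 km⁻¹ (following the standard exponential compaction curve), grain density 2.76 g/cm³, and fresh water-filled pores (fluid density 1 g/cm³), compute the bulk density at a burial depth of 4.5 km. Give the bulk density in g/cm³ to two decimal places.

Porosity at depth: φ = 0.6·exp(−0.49×4.5) = 0.6×0.1103 = 0.0662
Bulk density: ρ_b = (1−φ)ρ_g + φ·ρ_f = 0.9338×2.76 + 0.0662×1
       = 2.577 + 0.066 = 2.644 g/cm³

2.64 g/cm³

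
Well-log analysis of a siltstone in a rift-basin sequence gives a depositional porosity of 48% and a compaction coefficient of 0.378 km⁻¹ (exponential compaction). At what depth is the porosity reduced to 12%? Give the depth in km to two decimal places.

Invert Athy's law: z = ln(n₀/n) / k
z = ln(0.48/0.12) / 0.378 = ln(4) / 0.378 = 1.3863 / 0.378 = 3.667 km

3.67 km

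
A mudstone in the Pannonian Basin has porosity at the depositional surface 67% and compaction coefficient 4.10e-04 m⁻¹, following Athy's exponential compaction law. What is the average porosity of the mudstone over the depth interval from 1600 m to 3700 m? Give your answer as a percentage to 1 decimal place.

Working in km (1 km = 1000 m; k in km⁻¹ = k in m⁻¹ × 1000):
⟨n⟩ = (1/(z₂−z₁)) ∫ n₀ e^(−kz) dz = n₀·(e^(−k·z₁) − e^(−k·z₂)) / (k·(z₂−z₁))
e^(−0.41×1.6) = 0.5189; e^(−0.41×3.7) = 0.2194
⟨n⟩ = 0.67 × (0.5189 − 0.2194) / (0.41 × 2.1) = 0.67 × 0.3479 = 0.2331

23.3%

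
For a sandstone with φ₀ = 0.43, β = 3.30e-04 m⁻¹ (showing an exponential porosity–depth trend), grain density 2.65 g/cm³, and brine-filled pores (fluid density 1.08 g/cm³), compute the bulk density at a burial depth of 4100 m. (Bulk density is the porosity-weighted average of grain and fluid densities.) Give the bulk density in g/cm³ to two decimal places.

Working in km (1 km = 1000 m; β in km⁻¹ = β in m⁻¹ × 1000):
Porosity at depth: φ = 0.43·exp(−0.33×4.1) = 0.43×0.2585 = 0.1111
Bulk density: ρ_b = (1−φ)ρ_g + φ·ρ_f = 0.8889×2.65 + 0.1111×1.08
       = 2.355 + 0.120 = 2.476 g/cm³

2.48 g/cm³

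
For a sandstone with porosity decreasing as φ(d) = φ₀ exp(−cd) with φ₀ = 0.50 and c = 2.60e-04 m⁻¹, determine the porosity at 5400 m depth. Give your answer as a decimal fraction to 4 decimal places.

Working in km (1 km = 1000 m; c in km⁻¹ = c in m⁻¹ × 1000):
φ = φ₀·exp(−c·d) = 0.5 × exp(−0.26 × 5.4) = 0.5 × exp(−1.404)
  = 0.5 × 0.2456 = 0.1228

0.1228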